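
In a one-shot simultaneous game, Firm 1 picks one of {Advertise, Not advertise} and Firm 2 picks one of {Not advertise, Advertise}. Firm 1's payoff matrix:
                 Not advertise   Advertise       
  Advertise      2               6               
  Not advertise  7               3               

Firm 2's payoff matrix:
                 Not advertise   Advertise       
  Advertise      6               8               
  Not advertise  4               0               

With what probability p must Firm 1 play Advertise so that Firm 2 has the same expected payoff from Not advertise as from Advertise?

Firm 1's mix must leave Firm 2 indifferent between Not advertise and Advertise.
  Firm 2's payoff to Not advertise: p·6 + (1−p)·4 = 2p + 4
  Firm 2's payoff to Advertise: p·8 + (1−p)·0 = 8p
  2p + 4 = 8p  ⇒  -6p = -4  ⇒  p = 2/3.

p = 2/3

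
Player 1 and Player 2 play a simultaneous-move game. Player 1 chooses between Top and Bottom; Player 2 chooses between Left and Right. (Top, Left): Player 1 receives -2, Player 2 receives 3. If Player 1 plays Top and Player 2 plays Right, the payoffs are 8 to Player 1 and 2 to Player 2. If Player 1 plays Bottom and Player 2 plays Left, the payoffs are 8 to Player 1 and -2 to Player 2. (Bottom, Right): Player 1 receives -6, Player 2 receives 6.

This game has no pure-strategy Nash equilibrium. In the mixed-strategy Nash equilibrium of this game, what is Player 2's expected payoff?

For Player 2 to be willing to mix, Player 2 must be indifferent between Left and Right, which pins down Player 1's mix.
  Player 2's payoff to Left: p·3 + (1−p)·(-2) = 5p - 2
  Player 2's payoff to Right: p·2 + (1−p)·6 = -4p + 6
  5p - 2 = -4p + 6  ⇒  9p = 8  ⇒  p = 8/9.
At equilibrium Player 2 is indifferent across columns, so Player 2's payoff equals the payoff from Left: (8/9)·3 + (1/9)·(-2) = 22/9.

22/9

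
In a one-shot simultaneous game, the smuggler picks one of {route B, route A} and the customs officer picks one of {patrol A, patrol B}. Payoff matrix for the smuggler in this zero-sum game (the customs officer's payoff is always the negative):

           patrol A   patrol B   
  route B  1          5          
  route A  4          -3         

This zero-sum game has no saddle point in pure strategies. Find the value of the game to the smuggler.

For the smuggler to be willing to mix, the smuggler must be indifferent between route B and route A, which pins down the customs officer's mix.
  the smuggler's payoff to route B: q·1 + (1−q)·5 = -4q + 5
  the smuggler's payoff to route A: q·4 + (1−q)·(-3) = 7q - 3
  -4q + 5 = 7q - 3  ⇒  -11q = -8  ⇒  q = 8/11.
The value is the smuggler's expected payoff against this mix (using route B): (8/11)·1 + (3/11)·5 = 23/11.

v = 23/11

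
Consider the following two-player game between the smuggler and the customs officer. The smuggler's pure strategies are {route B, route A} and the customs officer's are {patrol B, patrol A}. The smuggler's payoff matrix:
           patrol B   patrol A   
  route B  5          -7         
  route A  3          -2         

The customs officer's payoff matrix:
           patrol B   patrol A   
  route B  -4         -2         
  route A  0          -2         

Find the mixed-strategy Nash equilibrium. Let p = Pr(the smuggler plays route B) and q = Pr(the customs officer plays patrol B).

The smuggler's mix must leave the customs officer indifferent between patrol B and patrol A.
  the customs officer's payoff to patrol B: p·(-4) + (1−p)·0 = -4p
  the customs officer's payoff to patrol A: p·(-2) + (1−p)·(-2) = -2
  -4p = -2  ⇒  -4p = -2  ⇒  p = 1/2.
In a mixed equilibrium the smuggler is indifferent between route B and route A; this condition fixes q.
  the smuggler's expected payoff from route B: q·5 + (1−q)·(-7) = 12q - 7
  the smuggler's expected payoff from route A: q·3 + (1−q)·(-2) = 5q - 2
  12q - 7 = 5q - 2  ⇒  7q = 5  ⇒  q = 5/7.

p = 1/2, q = 5/7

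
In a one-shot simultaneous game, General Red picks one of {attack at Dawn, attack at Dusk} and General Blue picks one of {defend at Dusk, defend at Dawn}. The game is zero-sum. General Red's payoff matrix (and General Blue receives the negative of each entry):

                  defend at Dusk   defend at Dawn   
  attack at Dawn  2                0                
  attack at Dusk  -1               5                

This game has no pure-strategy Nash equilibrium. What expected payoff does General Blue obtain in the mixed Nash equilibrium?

Set General Blue's expected payoff from defend at Dusk equal to that from defend at Dawn:
  General Blue's payoff from defend at Dusk: p·(-2) + (1−p)·1 = -3p + 1
  General Blue's payoff from defend at Dawn: p·0 + (1−p)·(-5) = 5p - 5
  -3p + 1 = 5p - 5  ⇒  -8p = -6  ⇒  p = 3/4.
At equilibrium General Blue is indifferent across columns, so General Blue's payoff equals the payoff from defend at Dusk: (3/4)·(-2) + (1/4)·1 = -5/4.

-5/4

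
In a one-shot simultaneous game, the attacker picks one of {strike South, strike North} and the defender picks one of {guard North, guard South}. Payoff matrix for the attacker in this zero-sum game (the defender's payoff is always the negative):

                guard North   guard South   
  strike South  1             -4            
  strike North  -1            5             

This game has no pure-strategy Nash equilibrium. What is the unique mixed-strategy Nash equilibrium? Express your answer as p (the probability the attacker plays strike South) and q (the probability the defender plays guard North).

p = 6/11, q = 9/11

The defender's indifference between guard North and guard South determines the attacker's mixing probability p:
  the defender's payoff to guard North: p·(-1) + (1−p)·1 = -2p + 1
  the defender's payoff to guard South: p·4 + (1−p)·(-5) = 9p - 5
  -2p + 1 = 9p - 5  ⇒  -11p = -6  ⇒  p = 6/11.
Set the attacker's expected payoff from strike South equal to that from strike North:
  the attacker's expected payoff from strike South: q·1 + (1−q)·(-4) = 5q - 4
  the attacker's expected payoff from strike North: q·(-1) + (1−q)·5 = -6q + 5
  5q - 4 = -6q + 5  ⇒  11q = 9  ⇒  q = 9/11.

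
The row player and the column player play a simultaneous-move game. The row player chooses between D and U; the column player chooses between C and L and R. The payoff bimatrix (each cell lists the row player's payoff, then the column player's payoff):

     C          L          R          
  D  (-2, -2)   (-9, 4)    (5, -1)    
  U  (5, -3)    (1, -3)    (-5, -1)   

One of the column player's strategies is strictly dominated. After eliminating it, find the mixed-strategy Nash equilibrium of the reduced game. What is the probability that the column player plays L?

The column player's strategy C is strictly dominated by R: -1 > -2 and -1 > -3. Eliminate C.
Set the row player's expected payoff from D equal to that from U:
  the row player's payoff to D: q·(-9) + (1−q)·5 = -14q + 5
  the row player's payoff to U: q·1 + (1−q)·(-5) = 6q - 5
  -14q + 5 = 6q - 5  ⇒  -20q = -10  ⇒  q = 1/2.

q = 1/2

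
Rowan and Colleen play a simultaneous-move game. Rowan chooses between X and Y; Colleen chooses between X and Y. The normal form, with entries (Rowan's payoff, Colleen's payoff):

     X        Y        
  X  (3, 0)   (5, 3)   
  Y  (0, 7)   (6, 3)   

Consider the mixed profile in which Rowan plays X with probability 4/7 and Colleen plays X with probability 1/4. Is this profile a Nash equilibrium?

Yes

Check Colleen's indifference given Rowan's mix p = 4/7:
  payoff from X = 3; payoff from Y = 3 — equal.
Check Rowan's indifference given Colleen's mix q = 1/4:
  payoff from X = 9/2; payoff from Y = 9/2 — equal.
Both players are indifferent, so neither can profitably deviate.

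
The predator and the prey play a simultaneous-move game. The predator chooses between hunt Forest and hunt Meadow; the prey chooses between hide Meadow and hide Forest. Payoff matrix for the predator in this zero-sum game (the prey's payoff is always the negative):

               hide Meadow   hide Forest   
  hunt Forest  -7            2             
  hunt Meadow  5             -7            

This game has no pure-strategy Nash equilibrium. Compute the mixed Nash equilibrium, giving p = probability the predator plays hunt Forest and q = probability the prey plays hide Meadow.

p = 4/7, q = 3/7

For the prey to be willing to mix, the prey must be indifferent between hide Meadow and hide Forest, which pins down the predator's mix.
  the prey's payoff from hide Meadow: p·7 + (1−p)·(-5) = 12p - 5
  the prey's payoff from hide Forest: p·(-2) + (1−p)·7 = -9p + 7
  12p - 5 = -9p + 7  ⇒  21p = 12  ⇒  p = 4/7.
The prey's mix must leave the predator indifferent between hunt Forest and hunt Meadow.
  the predator's payoff to hunt Forest: q·(-7) + (1−q)·2 = -9q + 2
  the predator's payoff to hunt Meadow: q·5 + (1−q)·(-7) = 12q - 7
  -9q + 2 = 12q - 7  ⇒  -21q = -9  ⇒  q = 3/7.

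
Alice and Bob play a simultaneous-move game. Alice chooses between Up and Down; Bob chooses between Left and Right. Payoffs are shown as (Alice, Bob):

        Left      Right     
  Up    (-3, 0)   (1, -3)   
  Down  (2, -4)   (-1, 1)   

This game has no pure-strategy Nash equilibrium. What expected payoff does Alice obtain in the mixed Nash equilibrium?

-1/7

Alice's indifference between Up and Down determines Bob's mixing probability q:
  Alice's payoff to Up: q·(-3) + (1−q)·1 = -4q + 1
  Alice's payoff to Down: q·2 + (1−q)·(-1) = 3q - 1
  -4q + 1 = 3q - 1  ⇒  -7q = -2  ⇒  q = 2/7.
At equilibrium Alice is indifferent across rows, so Alice's payoff equals the payoff from Up: (2/7)·(-3) + (5/7)·1 = -1/7.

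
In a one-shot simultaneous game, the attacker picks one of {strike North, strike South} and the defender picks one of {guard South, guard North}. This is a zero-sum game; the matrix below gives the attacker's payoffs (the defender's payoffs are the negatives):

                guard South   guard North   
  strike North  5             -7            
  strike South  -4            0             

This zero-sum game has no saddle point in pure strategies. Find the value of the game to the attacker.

In a mixed equilibrium the attacker is indifferent between strike North and strike South; this condition fixes q.
  the attacker's payoff to strike North: q·5 + (1−q)·(-7) = 12q - 7
  the attacker's payoff to strike South: q·(-4) + (1−q)·0 = -4q
  12q - 7 = -4q  ⇒  16q = 7  ⇒  q = 7/16.
The value is the attacker's expected payoff against this mix (using strike North): (7/16)·5 + (9/16)·(-7) = -7/4.

v = -7/4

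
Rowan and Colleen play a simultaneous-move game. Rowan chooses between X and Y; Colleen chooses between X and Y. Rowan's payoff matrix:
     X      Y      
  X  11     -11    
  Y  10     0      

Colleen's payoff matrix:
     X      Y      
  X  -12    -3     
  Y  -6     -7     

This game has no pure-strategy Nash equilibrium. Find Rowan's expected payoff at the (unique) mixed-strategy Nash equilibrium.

55/6

In a mixed equilibrium Rowan is indifferent between X and Y; this condition fixes q.
  Rowan's expected payoff from X: q·11 + (1−q)·(-11) = 22q - 11
  Rowan's expected payoff from Y: q·10 + (1−q)·0 = 10q
  22q - 11 = 10q  ⇒  12q = 11  ⇒  q = 11/12.
At equilibrium Rowan is indifferent across rows, so Rowan's payoff equals the payoff from X: (11/12)·11 + (1/12)·(-11) = 55/6.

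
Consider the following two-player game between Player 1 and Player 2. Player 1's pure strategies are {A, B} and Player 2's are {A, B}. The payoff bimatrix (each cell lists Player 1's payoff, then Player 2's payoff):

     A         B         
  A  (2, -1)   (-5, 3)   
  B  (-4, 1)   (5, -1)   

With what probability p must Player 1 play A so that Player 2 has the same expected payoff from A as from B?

p = 1/3

Player 1's mix must leave Player 2 indifferent between A and B.
  Player 2's expected payoff from A: p·(-1) + (1−p)·1 = -2p + 1
  Player 2's expected payoff from B: p·3 + (1−p)·(-1) = 4p - 1
  -2p + 1 = 4p - 1  ⇒  -6p = -2  ⇒  p = 1/3.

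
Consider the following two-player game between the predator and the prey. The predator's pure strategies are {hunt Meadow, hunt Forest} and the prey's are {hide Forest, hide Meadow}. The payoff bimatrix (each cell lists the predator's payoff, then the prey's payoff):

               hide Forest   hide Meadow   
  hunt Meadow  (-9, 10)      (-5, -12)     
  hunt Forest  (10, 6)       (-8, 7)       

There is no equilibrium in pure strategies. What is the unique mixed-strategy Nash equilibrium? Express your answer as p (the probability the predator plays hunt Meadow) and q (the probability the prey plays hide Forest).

p = 1/23, q = 3/22

In a mixed equilibrium the prey is indifferent between hide Forest and hide Meadow; this condition fixes p.
  the prey's payoff to hide Forest: p·10 + (1−p)·6 = 4p + 6
  the prey's payoff to hide Meadow: p·(-12) + (1−p)·7 = -19p + 7
  4p + 6 = -19p + 7  ⇒  23p = 1  ⇒  p = 1/23.
The predator's indifference between hunt Meadow and hunt Forest determines the prey's mixing probability q:
  the predator's expected payoff from hunt Meadow: q·(-9) + (1−q)·(-5) = -4q - 5
  the predator's expected payoff from hunt Forest: q·10 + (1−q)·(-8) = 18q - 8
  -4q - 5 = 18q - 8  ⇒  -22q = -3  ⇒  q = 3/22.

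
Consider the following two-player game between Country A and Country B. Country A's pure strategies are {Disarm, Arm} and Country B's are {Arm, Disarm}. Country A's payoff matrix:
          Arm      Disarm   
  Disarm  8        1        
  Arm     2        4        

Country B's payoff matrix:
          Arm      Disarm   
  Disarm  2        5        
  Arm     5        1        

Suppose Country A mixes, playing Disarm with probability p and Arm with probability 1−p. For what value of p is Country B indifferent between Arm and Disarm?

p = 4/7

For Country B to be willing to mix, Country B must be indifferent between Arm and Disarm, which pins down Country A's mix.
  Country B's payoff from Arm: p·2 + (1−p)·5 = -3p + 5
  Country B's payoff from Disarm: p·5 + (1−p)·1 = 4p + 1
  -3p + 5 = 4p + 1  ⇒  -7p = -4  ⇒  p = 4/7.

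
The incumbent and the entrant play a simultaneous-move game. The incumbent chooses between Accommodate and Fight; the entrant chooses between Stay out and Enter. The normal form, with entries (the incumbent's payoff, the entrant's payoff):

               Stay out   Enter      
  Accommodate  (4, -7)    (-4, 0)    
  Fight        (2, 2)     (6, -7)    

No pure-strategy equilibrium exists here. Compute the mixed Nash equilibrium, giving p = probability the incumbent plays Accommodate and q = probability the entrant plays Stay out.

For the entrant to be willing to mix, the entrant must be indifferent between Stay out and Enter, which pins down the incumbent's mix.
  the entrant's payoff to Stay out: p·(-7) + (1−p)·2 = -9p + 2
  the entrant's payoff to Enter: p·0 + (1−p)·(-7) = 7p - 7
  -9p + 2 = 7p - 7  ⇒  -16p = -9  ⇒  p = 9/16.
In a mixed equilibrium the incumbent is indifferent between Accommodate and Fight; this condition fixes q.
  the incumbent's expected payoff from Accommodate: q·4 + (1−q)·(-4) = 8q - 4
  the incumbent's expected payoff from Fight: q·2 + (1−q)·6 = -4q + 6
  8q - 4 = -4q + 6  ⇒  12q = 10  ⇒  q = 5/6.

p = 9/16, q = 5/6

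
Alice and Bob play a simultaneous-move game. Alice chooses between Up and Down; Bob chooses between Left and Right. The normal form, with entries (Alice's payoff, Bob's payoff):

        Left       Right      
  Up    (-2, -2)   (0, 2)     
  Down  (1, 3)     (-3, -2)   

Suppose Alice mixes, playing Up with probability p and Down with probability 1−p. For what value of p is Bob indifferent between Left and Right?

p = 5/9

For Bob to be willing to mix, Bob must be indifferent between Left and Right, which pins down Alice's mix.
  Bob's payoff to Left: p·(-2) + (1−p)·3 = -5p + 3
  Bob's payoff to Right: p·2 + (1−p)·(-2) = 4p - 2
  -5p + 3 = 4p - 2  ⇒  -9p = -5  ⇒  p = 5/9.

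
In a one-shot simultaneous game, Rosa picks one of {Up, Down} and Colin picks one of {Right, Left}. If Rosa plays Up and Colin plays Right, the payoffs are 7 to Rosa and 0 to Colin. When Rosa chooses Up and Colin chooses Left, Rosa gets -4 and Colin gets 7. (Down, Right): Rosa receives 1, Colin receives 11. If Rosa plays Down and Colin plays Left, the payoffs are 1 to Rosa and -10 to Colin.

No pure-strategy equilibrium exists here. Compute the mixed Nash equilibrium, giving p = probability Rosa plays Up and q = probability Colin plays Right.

p = 3/4, q = 5/11

Set Colin's expected payoff from Right equal to that from Left:
  Colin's payoff to Right: p·0 + (1−p)·11 = -11p + 11
  Colin's payoff to Left: p·7 + (1−p)·(-10) = 17p - 10
  -11p + 11 = 17p - 10  ⇒  -28p = -21  ⇒  p = 3/4.
Rosa's indifference between Up and Down determines Colin's mixing probability q:
  Rosa's payoff to Up: q·7 + (1−q)·(-4) = 11q - 4
  Rosa's payoff to Down: q·1 + (1−q)·1 = 1
  11q - 4 = 1  ⇒  11q = 5  ⇒  q = 5/11.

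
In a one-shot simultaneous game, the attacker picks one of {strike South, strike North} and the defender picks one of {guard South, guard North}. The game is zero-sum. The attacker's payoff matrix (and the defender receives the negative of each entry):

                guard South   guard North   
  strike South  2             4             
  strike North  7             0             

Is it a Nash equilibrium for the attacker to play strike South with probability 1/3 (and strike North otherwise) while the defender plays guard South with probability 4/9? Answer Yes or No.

Given the attacker's mix p = 1/3, the defender's payoff from guard South is -16/3 but from guard North is -4/3. The defender strictly prefers guard North, so the defender would not mix.
So the proposed profile is not a Nash equilibrium.

No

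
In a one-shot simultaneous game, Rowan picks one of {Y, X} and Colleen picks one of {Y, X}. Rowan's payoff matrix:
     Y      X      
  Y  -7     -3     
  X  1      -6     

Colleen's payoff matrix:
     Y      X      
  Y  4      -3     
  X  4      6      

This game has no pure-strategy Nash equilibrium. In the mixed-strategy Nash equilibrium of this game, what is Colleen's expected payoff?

In a mixed equilibrium Colleen is indifferent between Y and X; this condition fixes p.
  Colleen's payoff to Y: p·4 + (1−p)·4 = 4
  Colleen's payoff to X: p·(-3) + (1−p)·6 = -9p + 6
  4 = -9p + 6  ⇒  9p = 2  ⇒  p = 2/9.
At equilibrium Colleen is indifferent across columns, so Colleen's payoff equals the payoff from Y: (2/9)·4 + (7/9)·4 = 4.

4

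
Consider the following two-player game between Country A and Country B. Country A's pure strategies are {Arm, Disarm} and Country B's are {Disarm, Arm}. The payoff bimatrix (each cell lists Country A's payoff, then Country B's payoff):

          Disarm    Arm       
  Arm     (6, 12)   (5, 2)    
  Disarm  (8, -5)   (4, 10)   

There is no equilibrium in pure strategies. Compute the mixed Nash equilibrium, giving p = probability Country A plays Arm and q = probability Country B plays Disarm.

p = 3/5, q = 1/3

Country B's indifference between Disarm and Arm determines Country A's mixing probability p:
  Country B's payoff to Disarm: p·12 + (1−p)·(-5) = 17p - 5
  Country B's payoff to Arm: p·2 + (1−p)·10 = -8p + 10
  17p - 5 = -8p + 10  ⇒  25p = 15  ⇒  p = 3/5.
Country B's mix must leave Country A indifferent between Arm and Disarm.
  Country A's payoff from Arm: q·6 + (1−q)·5 = q + 5
  Country A's payoff from Disarm: q·8 + (1−q)·4 = 4q + 4
  q + 5 = 4q + 4  ⇒  -3q = -1  ⇒  q = 1/3.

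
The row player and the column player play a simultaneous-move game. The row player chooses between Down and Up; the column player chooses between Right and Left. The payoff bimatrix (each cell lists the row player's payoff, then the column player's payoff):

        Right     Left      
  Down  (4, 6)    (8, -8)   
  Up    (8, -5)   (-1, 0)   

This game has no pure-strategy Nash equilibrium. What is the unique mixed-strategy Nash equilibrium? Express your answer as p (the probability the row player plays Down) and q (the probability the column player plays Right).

For the column player to be willing to mix, the column player must be indifferent between Right and Left, which pins down the row player's mix.
  the column player's payoff to Right: p·6 + (1−p)·(-5) = 11p - 5
  the column player's payoff to Left: p·(-8) + (1−p)·0 = -8p
  11p - 5 = -8p  ⇒  19p = 5  ⇒  p = 5/19.
For the row player to be willing to mix, the row player must be indifferent between Down and Up, which pins down the column player's mix.
  the row player's payoff to Down: q·4 + (1−q)·8 = -4q + 8
  the row player's payoff to Up: q·8 + (1−q)·(-1) = 9q - 1
  -4q + 8 = 9q - 1  ⇒  -13q = -9  ⇒  q = 9/13.

p = 5/19, q = 9/13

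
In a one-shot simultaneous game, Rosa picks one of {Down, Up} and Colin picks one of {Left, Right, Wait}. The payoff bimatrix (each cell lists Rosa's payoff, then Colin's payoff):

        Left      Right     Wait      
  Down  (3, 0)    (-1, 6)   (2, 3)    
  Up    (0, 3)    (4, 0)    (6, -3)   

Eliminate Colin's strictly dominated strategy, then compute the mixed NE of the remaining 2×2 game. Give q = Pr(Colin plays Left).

Colin's strategy Wait is strictly dominated by Right: 6 > 3 and 0 > -3. Eliminate Wait.
Rosa's indifference between Down and Up determines Colin's mixing probability q:
  Rosa's payoff to Down: q·3 + (1−q)·(-1) = 4q - 1
  Rosa's payoff to Up: q·0 + (1−q)·4 = -4q + 4
  4q - 1 = -4q + 4  ⇒  8q = 5  ⇒  q = 5/8.

q = 5/8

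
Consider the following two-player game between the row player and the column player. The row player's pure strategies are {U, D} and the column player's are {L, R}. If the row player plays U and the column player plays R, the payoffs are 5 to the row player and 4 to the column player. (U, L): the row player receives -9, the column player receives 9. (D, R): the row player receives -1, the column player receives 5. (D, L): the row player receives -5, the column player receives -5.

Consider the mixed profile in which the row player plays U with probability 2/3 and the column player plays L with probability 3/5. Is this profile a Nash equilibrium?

Yes

Check the column player's indifference given the row player's mix p = 2/3:
  payoff from L = 13/3; payoff from R = 13/3 — equal.
Check the row player's indifference given the column player's mix q = 3/5:
  payoff from U = -17/5; payoff from D = -17/5 — equal.
Both players are indifferent, so neither can profitably deviate.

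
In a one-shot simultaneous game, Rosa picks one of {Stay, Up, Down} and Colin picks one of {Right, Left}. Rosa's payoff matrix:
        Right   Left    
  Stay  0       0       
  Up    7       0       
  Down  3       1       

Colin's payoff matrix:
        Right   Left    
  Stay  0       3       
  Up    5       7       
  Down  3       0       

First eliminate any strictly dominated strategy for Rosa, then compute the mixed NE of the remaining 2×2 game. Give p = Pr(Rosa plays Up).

Rosa's strategy Stay is strictly dominated by Down: 3 > 0 and 1 > 0. Eliminate Stay.
Colin's indifference between Right and Left determines Rosa's mixing probability p:
  Colin's payoff to Right: p·5 + (1−p)·3 = 2p + 3
  Colin's payoff to Left: p·7 + (1−p)·0 = 7p
  2p + 3 = 7p  ⇒  -5p = -3  ⇒  p = 3/5.

p = 3/5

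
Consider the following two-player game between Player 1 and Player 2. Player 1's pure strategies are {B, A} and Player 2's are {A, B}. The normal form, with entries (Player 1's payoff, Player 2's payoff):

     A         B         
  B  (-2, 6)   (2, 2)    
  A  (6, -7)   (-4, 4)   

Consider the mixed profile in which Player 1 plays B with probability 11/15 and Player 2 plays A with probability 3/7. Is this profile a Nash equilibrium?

Check Player 2's indifference given Player 1's mix p = 11/15:
  payoff from A = 38/15; payoff from B = 38/15 — equal.
Check Player 1's indifference given Player 2's mix q = 3/7:
  payoff from B = 2/7; payoff from A = 2/7 — equal.
Both players are indifferent, so neither can profitably deviate.

Yes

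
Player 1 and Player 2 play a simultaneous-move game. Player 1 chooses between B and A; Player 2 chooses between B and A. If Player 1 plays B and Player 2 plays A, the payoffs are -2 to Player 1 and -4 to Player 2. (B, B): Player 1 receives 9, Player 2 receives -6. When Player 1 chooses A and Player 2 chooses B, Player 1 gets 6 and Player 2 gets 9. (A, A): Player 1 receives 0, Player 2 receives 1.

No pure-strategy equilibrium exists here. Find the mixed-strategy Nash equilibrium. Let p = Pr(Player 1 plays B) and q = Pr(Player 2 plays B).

Set Player 2's expected payoff from B equal to that from A:
  Player 2's expected payoff from B: p·(-6) + (1−p)·9 = -15p + 9
  Player 2's expected payoff from A: p·(-4) + (1−p)·1 = -5p + 1
  -15p + 9 = -5p + 1  ⇒  -10p = -8  ⇒  p = 4/5.
In a mixed equilibrium Player 1 is indifferent between B and A; this condition fixes q.
  Player 1's payoff from B: q·9 + (1−q)·(-2) = 11q - 2
  Player 1's payoff from A: q·6 + (1−q)·0 = 6q
  11q - 2 = 6q  ⇒  5q = 2  ⇒  q = 2/5.

p = 4/5, q = 2/5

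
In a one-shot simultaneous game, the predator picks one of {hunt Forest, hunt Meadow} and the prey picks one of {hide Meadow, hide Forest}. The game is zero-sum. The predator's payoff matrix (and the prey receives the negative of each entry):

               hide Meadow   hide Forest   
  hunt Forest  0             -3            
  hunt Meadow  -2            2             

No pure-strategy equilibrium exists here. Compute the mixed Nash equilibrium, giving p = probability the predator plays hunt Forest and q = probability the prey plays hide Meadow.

p = 4/7, q = 5/7

The prey's indifference between hide Meadow and hide Forest determines the predator's mixing probability p:
  the prey's payoff from hide Meadow: p·0 + (1−p)·2 = -2p + 2
  the prey's payoff from hide Forest: p·3 + (1−p)·(-2) = 5p - 2
  -2p + 2 = 5p - 2  ⇒  -7p = -4  ⇒  p = 4/7.
Set the predator's expected payoff from hunt Forest equal to that from hunt Meadow:
  the predator's expected payoff from hunt Forest: q·0 + (1−q)·(-3) = 3q - 3
  the predator's expected payoff from hunt Meadow: q·(-2) + (1−q)·2 = -4q + 2
  3q - 3 = -4q + 2  ⇒  7q = 5  ⇒  q = 5/7.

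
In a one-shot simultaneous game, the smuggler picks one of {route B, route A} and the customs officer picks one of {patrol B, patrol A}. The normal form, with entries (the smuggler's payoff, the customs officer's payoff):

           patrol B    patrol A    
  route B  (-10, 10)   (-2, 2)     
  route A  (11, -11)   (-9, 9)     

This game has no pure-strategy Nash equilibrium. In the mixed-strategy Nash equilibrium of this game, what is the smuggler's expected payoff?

-4

Set the smuggler's expected payoff from route B equal to that from route A:
  the smuggler's payoff from route B: q·(-10) + (1−q)·(-2) = -8q - 2
  the smuggler's payoff from route A: q·11 + (1−q)·(-9) = 20q - 9
  -8q - 2 = 20q - 9  ⇒  -28q = -7  ⇒  q = 1/4.
At equilibrium the smuggler is indifferent across rows, so the smuggler's payoff equals the payoff from route B: (1/4)·(-10) + (3/4)·(-2) = -4.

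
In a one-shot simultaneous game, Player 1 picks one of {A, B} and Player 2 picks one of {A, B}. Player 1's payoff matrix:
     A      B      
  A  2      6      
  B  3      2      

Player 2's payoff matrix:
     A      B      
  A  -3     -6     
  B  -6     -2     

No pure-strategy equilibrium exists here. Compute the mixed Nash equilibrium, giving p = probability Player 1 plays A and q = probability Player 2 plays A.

Player 2's indifference between A and B determines Player 1's mixing probability p:
  Player 2's payoff to A: p·(-3) + (1−p)·(-6) = 3p - 6
  Player 2's payoff to B: p·(-6) + (1−p)·(-2) = -4p - 2
  3p - 6 = -4p - 2  ⇒  7p = 4  ⇒  p = 4/7.
For Player 1 to be willing to mix, Player 1 must be indifferent between A and B, which pins down Player 2's mix.
  Player 1's payoff from A: q·2 + (1−q)·6 = -4q + 6
  Player 1's payoff from B: q·3 + (1−q)·2 = q + 2
  -4q + 6 = q + 2  ⇒  -5q = -4  ⇒  q = 4/5.

p = 4/7, q = 4/5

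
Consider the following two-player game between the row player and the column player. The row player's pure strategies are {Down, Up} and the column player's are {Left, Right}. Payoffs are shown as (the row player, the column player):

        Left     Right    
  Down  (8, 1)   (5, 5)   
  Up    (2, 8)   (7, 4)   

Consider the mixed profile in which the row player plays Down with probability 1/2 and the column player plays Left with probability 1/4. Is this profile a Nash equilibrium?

Check the column player's indifference given the row player's mix p = 1/2:
  payoff from Left = 9/2; payoff from Right = 9/2 — equal.
Check the row player's indifference given the column player's mix q = 1/4:
  payoff from Down = 23/4; payoff from Up = 23/4 — equal.
Both players are indifferent, so neither can profitably deviate.

Yes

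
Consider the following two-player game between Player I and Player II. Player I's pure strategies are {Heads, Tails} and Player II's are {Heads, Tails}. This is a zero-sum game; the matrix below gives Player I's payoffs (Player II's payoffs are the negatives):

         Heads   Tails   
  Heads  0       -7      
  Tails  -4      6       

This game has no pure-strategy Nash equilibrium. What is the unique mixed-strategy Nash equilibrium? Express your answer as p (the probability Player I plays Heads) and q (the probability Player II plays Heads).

Set Player II's expected payoff from Heads equal to that from Tails:
  Player II's expected payoff from Heads: p·0 + (1−p)·4 = -4p + 4
  Player II's expected payoff from Tails: p·7 + (1−p)·(-6) = 13p - 6
  -4p + 4 = 13p - 6  ⇒  -17p = -10  ⇒  p = 10/17.
For Player I to be willing to mix, Player I must be indifferent between Heads and Tails, which pins down Player II's mix.
  Player I's payoff to Heads: q·0 + (1−q)·(-7) = 7q - 7
  Player I's payoff to Tails: q·(-4) + (1−q)·6 = -10q + 6
  7q - 7 = -10q + 6  ⇒  17q = 13  ⇒  q = 13/17.

p = 10/17, q = 13/17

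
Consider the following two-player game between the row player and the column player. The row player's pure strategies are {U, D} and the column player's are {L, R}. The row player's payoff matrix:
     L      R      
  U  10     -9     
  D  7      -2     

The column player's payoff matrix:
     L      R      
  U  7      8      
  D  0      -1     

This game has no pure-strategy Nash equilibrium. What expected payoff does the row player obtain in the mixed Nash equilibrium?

The column player's mix must leave the row player indifferent between U and D.
  the row player's payoff from U: q·10 + (1−q)·(-9) = 19q - 9
  the row player's payoff from D: q·7 + (1−q)·(-2) = 9q - 2
  19q - 9 = 9q - 2  ⇒  10q = 7  ⇒  q = 7/10.
At equilibrium the row player is indifferent across rows, so the row player's payoff equals the payoff from U: (7/10)·10 + (3/10)·(-9) = 43/10.

43/10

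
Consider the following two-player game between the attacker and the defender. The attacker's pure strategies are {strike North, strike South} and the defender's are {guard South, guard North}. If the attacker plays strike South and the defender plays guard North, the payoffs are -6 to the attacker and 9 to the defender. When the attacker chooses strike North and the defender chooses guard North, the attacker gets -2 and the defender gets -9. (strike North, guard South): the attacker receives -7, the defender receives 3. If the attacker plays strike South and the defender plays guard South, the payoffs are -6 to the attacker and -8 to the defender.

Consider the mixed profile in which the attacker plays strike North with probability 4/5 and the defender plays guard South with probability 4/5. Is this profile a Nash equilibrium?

Given the attacker's mix p = 4/5, the defender's payoff from guard South is 4/5 but from guard North is -27/5. The defender strictly prefers guard South, so the defender would not mix.
So the proposed profile is not a Nash equilibrium.

No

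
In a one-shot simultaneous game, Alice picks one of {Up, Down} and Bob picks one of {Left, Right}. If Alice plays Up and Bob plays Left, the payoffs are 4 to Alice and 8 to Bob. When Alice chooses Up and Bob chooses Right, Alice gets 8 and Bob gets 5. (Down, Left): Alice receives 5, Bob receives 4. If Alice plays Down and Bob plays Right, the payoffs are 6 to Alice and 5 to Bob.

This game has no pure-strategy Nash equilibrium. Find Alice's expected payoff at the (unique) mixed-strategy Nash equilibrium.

16/3

Set Alice's expected payoff from Up equal to that from Down:
  Alice's payoff to Up: q·4 + (1−q)·8 = -4q + 8
  Alice's payoff to Down: q·5 + (1−q)·6 = -q + 6
  -4q + 8 = -q + 6  ⇒  -3q = -2  ⇒  q = 2/3.
At equilibrium Alice is indifferent across rows, so Alice's payoff equals the payoff from Up: (2/3)·4 + (1/3)·8 = 16/3.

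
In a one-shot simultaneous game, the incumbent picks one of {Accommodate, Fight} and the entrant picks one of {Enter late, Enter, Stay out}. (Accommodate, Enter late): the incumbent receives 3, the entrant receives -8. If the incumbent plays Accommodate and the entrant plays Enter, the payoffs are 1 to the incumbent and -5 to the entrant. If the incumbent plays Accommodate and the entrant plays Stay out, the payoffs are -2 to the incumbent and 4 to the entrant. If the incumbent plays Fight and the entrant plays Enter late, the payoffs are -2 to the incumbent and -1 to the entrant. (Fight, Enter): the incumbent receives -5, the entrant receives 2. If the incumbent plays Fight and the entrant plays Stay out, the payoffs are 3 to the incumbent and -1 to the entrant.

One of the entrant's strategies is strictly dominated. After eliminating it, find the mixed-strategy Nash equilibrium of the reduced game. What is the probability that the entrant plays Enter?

q = 5/11

The entrant's strategy Enter late is strictly dominated by Enter: -5 > -8 and 2 > -1. Eliminate Enter late.
For the incumbent to be willing to mix, the incumbent must be indifferent between Accommodate and Fight, which pins down the entrant's mix.
  the incumbent's expected payoff from Accommodate: q·1 + (1−q)·(-2) = 3q - 2
  the incumbent's expected payoff from Fight: q·(-5) + (1−q)·3 = -8q + 3
  3q - 2 = -8q + 3  ⇒  11q = 5  ⇒  q = 5/11.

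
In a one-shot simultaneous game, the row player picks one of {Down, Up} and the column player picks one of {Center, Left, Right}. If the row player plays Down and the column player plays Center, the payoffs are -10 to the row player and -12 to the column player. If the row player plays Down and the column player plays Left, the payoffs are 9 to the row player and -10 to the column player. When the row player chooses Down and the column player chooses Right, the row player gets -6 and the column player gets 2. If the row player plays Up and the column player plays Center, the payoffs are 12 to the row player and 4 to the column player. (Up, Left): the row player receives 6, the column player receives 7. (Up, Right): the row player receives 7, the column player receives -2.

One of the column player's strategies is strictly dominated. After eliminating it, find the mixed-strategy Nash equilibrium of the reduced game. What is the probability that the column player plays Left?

q = 13/16

The column player's strategy Center is strictly dominated by Left: -10 > -12 and 7 > 4. Eliminate Center.
Set the row player's expected payoff from Down equal to that from Up:
  the row player's expected payoff from Down: q·9 + (1−q)·(-6) = 15q - 6
  the row player's expected payoff from Up: q·6 + (1−q)·7 = -q + 7
  15q - 6 = -q + 7  ⇒  16q = 13  ⇒  q = 13/16.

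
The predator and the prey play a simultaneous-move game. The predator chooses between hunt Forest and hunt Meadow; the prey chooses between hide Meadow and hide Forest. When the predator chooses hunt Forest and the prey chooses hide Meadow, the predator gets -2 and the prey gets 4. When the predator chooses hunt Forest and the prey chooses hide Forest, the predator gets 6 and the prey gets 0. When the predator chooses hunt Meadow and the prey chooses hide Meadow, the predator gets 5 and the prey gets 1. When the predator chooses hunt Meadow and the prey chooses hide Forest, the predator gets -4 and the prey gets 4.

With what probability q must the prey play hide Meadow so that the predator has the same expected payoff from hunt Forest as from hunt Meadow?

Set the predator's expected payoff from hunt Forest equal to that from hunt Meadow:
  the predator's expected payoff from hunt Forest: q·(-2) + (1−q)·6 = -8q + 6
  the predator's expected payoff from hunt Meadow: q·5 + (1−q)·(-4) = 9q - 4
  -8q + 6 = 9q - 4  ⇒  -17q = -10  ⇒  q = 10/17.

q = 10/17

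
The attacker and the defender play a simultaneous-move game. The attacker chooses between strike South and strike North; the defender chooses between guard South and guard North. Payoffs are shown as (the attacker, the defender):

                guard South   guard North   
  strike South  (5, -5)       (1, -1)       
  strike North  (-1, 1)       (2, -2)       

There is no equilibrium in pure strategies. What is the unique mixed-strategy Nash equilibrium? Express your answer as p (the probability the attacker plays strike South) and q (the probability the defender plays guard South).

The attacker's mix must leave the defender indifferent between guard South and guard North.
  the defender's payoff from guard South: p·(-5) + (1−p)·1 = -6p + 1
  the defender's payoff from guard North: p·(-1) + (1−p)·(-2) = p - 2
  -6p + 1 = p - 2  ⇒  -7p = -3  ⇒  p = 3/7.
In a mixed equilibrium the attacker is indifferent between strike South and strike North; this condition fixes q.
  the attacker's payoff from strike South: q·5 + (1−q)·1 = 4q + 1
  the attacker's payoff from strike North: q·(-1) + (1−q)·2 = -3q + 2
  4q + 1 = -3q + 2  ⇒  7q = 1  ⇒  q = 1/7.

p = 3/7, q = 1/7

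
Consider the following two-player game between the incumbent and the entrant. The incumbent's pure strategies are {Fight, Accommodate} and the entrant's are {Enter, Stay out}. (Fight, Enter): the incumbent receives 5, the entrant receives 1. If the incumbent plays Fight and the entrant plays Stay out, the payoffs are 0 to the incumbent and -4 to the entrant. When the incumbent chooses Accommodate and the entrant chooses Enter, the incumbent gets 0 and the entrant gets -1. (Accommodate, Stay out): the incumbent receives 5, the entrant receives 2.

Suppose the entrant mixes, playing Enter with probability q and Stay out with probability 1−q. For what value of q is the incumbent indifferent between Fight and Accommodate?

The incumbent's indifference between Fight and Accommodate determines the entrant's mixing probability q:
  the incumbent's expected payoff from Fight: q·5 + (1−q)·0 = 5q
  the incumbent's expected payoff from Accommodate: q·0 + (1−q)·5 = -5q + 5
  5q = -5q + 5  ⇒  10q = 5  ⇒  q = 1/2.

q = 1/2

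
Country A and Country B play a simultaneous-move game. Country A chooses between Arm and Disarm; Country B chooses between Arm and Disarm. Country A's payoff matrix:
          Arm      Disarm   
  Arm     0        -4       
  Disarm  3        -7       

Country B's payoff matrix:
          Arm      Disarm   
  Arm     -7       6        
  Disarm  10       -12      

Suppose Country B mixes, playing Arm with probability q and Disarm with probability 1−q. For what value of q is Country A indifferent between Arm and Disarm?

q = 1/2

For Country A to be willing to mix, Country A must be indifferent between Arm and Disarm, which pins down Country B's mix.
  Country A's payoff from Arm: q·0 + (1−q)·(-4) = 4q - 4
  Country A's payoff from Disarm: q·3 + (1−q)·(-7) = 10q - 7
  4q - 4 = 10q - 7  ⇒  -6q = -3  ⇒  q = 1/2.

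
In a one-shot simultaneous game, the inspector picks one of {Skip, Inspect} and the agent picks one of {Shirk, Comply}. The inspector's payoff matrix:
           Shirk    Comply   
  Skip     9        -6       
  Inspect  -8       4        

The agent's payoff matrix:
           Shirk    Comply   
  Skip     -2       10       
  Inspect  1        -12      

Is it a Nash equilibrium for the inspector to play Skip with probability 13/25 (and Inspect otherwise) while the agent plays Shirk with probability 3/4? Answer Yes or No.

No

Given the agent's mix q = 3/4, the inspector's payoff from Skip is 21/4 but from Inspect is -5. The inspector strictly prefers Skip, so the inspector would not mix.
So the proposed profile is not a Nash equilibrium.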